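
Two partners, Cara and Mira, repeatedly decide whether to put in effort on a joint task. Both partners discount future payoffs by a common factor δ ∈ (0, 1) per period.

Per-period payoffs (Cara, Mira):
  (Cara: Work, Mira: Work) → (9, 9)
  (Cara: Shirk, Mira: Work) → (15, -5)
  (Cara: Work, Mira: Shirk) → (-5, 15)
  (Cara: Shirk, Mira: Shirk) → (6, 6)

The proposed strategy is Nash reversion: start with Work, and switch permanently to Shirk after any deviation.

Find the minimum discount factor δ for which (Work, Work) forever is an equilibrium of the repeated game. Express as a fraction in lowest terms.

Under grim trigger the critical discount factor is (T−C)/(T−P) with T = 15, C = 9, P = 6.
δ* = (15−9)/(15−6) = 6/9 = 2/3.

2/3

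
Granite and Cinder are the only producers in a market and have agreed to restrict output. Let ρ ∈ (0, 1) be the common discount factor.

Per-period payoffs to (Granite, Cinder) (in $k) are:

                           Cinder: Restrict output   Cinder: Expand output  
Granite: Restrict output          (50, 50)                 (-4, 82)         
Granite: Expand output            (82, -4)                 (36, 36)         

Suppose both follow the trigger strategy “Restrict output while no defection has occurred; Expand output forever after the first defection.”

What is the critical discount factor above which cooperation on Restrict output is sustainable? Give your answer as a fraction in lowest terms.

16/23

Cooperation forever yields 50 each period: 50/(1−ρ).
Deviating yields 82 once, then 36 forever: 82 + 36ρ/(1−ρ).
No profitable deviation requires 50/(1−ρ) ≥ 82 + 36ρ/(1−ρ).
Multiplying by (1−ρ): 50 ≥ 82(1−ρ) + 36ρ = 82 − 46ρ.
So 46ρ ≥ 32, i.e. ρ ≥ 32/46 = 16/23.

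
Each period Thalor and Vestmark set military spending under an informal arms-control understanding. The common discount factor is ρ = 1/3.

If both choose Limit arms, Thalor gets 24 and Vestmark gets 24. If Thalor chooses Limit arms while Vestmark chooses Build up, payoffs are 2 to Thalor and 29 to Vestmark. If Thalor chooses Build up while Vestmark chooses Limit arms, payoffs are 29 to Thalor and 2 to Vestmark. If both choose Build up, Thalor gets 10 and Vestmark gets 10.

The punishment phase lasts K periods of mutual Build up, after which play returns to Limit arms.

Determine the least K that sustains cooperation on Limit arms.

2

Need Σ_{k=1}^{K} ρ^k ≥ (29−24)/(24−10) = 0.3571 at ρ = 1/3.
At K = 1 the sum is 0.3333 < 0.3571; at K = 2 it is 0.4444 ≥ 0.3571.
So the minimum punishment length is K = 2.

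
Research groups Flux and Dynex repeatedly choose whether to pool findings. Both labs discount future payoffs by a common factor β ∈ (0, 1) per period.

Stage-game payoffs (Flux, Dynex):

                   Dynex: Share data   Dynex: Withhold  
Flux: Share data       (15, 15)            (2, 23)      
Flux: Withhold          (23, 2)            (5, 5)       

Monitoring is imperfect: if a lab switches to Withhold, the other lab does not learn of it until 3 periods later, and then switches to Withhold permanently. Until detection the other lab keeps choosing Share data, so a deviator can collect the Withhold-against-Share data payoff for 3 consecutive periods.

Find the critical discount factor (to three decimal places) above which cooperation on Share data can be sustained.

A deviator earns 23 for 3 periods, then 5 forever; cooperating earns 15 forever. Multiplying the IC by (1−β):
15 ≥ 23(1−β^3) + 5β^3, so 18·β^3 ≥ 8 and β^3 ≥ 4/9.
β ≥ (4/9)^(1/3) ≈ 0.763.

0.763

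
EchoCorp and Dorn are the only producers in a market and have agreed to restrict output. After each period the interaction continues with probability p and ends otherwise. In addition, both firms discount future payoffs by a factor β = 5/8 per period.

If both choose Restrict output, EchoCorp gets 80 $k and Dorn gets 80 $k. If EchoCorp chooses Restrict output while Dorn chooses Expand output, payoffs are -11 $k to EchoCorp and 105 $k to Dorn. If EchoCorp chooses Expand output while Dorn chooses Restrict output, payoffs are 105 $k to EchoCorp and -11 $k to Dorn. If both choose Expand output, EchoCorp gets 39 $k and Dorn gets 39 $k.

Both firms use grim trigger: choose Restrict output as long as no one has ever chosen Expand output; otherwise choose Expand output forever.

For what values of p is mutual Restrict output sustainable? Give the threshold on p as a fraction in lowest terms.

20/33

Expected continuation weight on next period's payoff is β·p = 5/8·p, which plays the role of the discount factor.
Cooperation requires 5/8·p ≥ (105−80)/(105−39) = 25/66, hence p ≥ 20/33.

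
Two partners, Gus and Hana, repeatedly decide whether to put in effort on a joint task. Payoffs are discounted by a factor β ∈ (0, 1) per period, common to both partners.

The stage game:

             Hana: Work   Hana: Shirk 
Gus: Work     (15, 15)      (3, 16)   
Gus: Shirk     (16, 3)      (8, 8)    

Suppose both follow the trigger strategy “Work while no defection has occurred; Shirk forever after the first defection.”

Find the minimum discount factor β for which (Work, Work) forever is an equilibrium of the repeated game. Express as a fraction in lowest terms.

1/8

Under grim trigger the critical discount factor is (T−C)/(T−P) with T = 16, C = 15, P = 8.
β* = (16−15)/(16−8) = 1/8.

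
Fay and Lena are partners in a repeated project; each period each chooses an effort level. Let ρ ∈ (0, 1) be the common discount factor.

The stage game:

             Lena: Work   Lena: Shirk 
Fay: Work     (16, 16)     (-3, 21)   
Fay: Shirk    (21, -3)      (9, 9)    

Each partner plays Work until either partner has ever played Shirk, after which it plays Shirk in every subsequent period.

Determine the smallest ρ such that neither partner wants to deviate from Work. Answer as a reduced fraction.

5/12

One-period gain from deviating is 21 − 16 = 5. The loss is 16 − 9 = 7 in every subsequent period, with present value 7·ρ/(1−ρ).
Deviation is unprofitable when 7·ρ/(1−ρ) ≥ 5, i.e. ρ/(1−ρ) ≥ 5/7.
Equivalently ρ ≥ 5/(5+7) = 5/12.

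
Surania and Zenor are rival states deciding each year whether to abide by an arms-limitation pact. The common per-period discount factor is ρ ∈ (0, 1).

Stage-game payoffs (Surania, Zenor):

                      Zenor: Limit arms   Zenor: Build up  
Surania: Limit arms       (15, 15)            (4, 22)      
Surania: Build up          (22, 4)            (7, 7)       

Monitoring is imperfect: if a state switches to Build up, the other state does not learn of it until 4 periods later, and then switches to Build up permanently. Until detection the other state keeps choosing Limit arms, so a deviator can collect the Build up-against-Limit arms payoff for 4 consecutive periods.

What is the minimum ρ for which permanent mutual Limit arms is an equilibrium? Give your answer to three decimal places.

0.827

Deviating for the 4 undetected periods gains 22−15 = 7 per period over cooperation, then loses 15−7 = 8 per period forever once punishment starts.
Gain: 7(1 + ρ + … + ρ^3); loss: 8·ρ^4/(1−ρ).
No profitable deviation ⇔ 7(1−ρ^4) ≤ 8·ρ^4, i.e. ρ^4 ≥ 7/(7+8) = 7/15.
Hence ρ ≥ (7/15)^(1/4) ≈ 0.827.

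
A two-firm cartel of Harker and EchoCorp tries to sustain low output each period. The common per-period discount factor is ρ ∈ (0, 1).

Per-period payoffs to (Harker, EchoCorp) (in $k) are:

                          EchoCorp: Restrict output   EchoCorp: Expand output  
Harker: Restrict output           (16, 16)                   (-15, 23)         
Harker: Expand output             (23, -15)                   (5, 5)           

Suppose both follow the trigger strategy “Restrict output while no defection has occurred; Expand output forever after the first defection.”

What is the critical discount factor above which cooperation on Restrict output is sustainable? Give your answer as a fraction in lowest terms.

7/18

Cooperation forever yields 16 each period: 16/(1−ρ).
Deviating yields 23 once, then 5 forever: 23 + 5ρ/(1−ρ).
No profitable deviation requires 16/(1−ρ) ≥ 23 + 5ρ/(1−ρ).
Multiplying by (1−ρ): 16 ≥ 23(1−ρ) + 5ρ = 23 − 18ρ.
So 18ρ ≥ 7, i.e. ρ ≥ 7/18.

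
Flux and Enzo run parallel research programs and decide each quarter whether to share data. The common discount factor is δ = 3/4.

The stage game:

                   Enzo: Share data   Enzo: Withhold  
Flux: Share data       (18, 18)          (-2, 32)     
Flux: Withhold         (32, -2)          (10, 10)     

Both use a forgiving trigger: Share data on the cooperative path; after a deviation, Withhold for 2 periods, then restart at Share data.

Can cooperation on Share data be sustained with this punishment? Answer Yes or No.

Comparing payoff streams over the 3 periods until play realigns: cooperate → 18(1+δ+…+δ^2); deviate → 32 + 10(δ+…+δ^2).
Cooperation is sustained iff (18−10)(δ+…+δ^2) ≥ 32−18.
δ+…+δ^2 = 3/4·(1−(3/4)^2)/(1−3/4) = 1.3125, and (32−18)/(18−10) = 1.7500.
1.3125 < 1.7500, so cooperation is not sustainable.

No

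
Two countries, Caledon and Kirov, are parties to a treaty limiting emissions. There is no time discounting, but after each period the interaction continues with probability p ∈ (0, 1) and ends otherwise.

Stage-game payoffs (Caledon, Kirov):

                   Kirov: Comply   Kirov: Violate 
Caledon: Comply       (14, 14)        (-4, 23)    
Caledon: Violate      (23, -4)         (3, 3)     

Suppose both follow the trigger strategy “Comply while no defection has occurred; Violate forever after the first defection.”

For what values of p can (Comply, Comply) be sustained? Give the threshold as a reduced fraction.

Expected cooperation value is 14 + p·14 + p²·14 + … = 14/(1−p); deviation gives 23 + p·3/(1−p).
14 ≥ 23(1−p) + 3p ⇒ 20p ≥ 9 ⇒ p ≥ 9/20.

9/20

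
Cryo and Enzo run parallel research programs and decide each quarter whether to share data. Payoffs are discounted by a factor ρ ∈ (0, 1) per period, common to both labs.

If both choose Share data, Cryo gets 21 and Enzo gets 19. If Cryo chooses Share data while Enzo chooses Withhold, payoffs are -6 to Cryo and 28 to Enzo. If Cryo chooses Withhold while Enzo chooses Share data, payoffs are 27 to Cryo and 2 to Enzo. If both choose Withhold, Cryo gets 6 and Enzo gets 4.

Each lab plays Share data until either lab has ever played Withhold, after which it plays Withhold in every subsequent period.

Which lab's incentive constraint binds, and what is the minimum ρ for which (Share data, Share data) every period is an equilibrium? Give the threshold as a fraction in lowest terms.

Cryo's threshold: (27−21)/(27−6) = 2/7.
Enzo's threshold: (28−19)/(28−4) = 3/8.
2/7 < 3/8, so Enzo binds and ρ* = 3/8.

Enzo; ρ ≥ 3/8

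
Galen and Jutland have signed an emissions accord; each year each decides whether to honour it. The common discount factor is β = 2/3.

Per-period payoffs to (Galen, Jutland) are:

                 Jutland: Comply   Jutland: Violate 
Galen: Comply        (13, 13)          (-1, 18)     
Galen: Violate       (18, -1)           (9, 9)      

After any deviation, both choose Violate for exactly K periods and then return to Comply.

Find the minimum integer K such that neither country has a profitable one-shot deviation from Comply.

Need Σ_{k=1}^{K} β^k ≥ (18−13)/(13−9) = 1.2500 at β = 2/3.
At K = 2 the sum is 1.1111 < 1.2500; at K = 3 it is 1.4074 ≥ 1.2500.
So the minimum punishment length is K = 3.

3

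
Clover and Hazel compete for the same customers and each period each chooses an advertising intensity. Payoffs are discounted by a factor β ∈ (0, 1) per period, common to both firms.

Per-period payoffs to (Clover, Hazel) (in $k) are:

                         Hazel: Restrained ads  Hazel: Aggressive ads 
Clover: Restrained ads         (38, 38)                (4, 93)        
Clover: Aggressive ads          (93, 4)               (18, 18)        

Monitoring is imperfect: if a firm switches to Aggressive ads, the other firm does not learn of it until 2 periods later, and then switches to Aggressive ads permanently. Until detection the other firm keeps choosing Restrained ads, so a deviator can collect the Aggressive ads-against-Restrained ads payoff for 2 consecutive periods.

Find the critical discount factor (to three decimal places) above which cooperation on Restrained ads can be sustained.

0.856

A deviator earns 93 for 2 periods, then 18 forever; cooperating earns 38 forever. Multiplying the IC by (1−β):
38 ≥ 93(1−β^2) + 18β^2, so 75·β^2 ≥ 55 and β^2 ≥ 11/15.
β ≥ (11/15)^(1/2) ≈ 0.856.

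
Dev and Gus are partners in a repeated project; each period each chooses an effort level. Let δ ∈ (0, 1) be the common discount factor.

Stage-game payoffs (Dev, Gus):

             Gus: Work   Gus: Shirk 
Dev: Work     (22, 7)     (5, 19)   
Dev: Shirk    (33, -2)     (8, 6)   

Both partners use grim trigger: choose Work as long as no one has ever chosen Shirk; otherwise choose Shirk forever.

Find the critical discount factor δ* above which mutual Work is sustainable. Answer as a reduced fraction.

Dev's threshold: (33−22)/(33−8) = 11/25.
Gus's threshold: (19−7)/(19−6) = 12/13.
11/25 < 12/13, so Gus binds and δ* = 12/13.

12/13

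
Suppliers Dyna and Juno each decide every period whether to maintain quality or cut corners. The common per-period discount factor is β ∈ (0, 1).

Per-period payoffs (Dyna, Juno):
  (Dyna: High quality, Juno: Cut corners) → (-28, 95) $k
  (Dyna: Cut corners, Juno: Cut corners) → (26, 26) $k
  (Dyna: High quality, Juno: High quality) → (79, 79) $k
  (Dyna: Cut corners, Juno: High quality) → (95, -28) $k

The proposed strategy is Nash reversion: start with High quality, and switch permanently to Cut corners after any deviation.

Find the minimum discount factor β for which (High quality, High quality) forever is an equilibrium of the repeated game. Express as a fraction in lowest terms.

79/(1−β) ≥ 95 + 26β/(1−β)
79 ≥ 95 − 69β
β ≥ 16/69.

16/69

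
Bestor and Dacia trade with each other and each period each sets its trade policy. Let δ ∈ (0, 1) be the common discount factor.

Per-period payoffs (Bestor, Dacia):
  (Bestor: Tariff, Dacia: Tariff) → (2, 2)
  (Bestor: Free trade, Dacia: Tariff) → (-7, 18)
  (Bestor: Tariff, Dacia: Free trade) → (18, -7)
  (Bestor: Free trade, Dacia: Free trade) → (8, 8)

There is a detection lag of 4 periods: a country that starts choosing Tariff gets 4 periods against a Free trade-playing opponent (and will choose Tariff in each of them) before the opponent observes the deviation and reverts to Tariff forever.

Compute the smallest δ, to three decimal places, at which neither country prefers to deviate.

Deviating for the 4 undetected periods gains 18−8 = 10 per period over cooperation, then loses 8−2 = 6 per period forever once punishment starts.
Gain: 10(1 + δ + … + δ^3); loss: 6·δ^4/(1−δ).
No profitable deviation ⇔ 10(1−δ^4) ≤ 6·δ^4, i.e. δ^4 ≥ 10/(10+6) = 5/8.
Hence δ ≥ (5/8)^(1/4) ≈ 0.889.

0.889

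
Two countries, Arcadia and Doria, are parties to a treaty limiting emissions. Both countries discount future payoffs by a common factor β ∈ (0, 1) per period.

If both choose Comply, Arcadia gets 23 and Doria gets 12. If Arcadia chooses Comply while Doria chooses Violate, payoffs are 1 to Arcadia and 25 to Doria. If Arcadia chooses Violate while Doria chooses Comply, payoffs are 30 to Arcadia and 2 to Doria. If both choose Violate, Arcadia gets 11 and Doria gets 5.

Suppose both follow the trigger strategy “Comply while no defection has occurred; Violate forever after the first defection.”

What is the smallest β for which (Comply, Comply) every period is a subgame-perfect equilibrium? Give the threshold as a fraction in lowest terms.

13/20

For Arcadia: deviation gain 30−23 = 7, per-period punishment loss 23−11 = 12. IC gives β ≥ 7/19.
For Doria: gain 13, loss 7 per period, so β ≥ 13/20.
The tighter constraint is Doria's, so cooperation needs β ≥ 13/20.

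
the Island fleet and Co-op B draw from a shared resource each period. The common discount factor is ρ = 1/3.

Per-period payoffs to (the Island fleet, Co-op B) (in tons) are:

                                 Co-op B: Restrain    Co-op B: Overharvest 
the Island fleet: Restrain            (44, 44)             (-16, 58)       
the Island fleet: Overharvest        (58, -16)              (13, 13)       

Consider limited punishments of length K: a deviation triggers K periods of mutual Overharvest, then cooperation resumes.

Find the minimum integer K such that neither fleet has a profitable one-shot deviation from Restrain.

3

Need Σ_{k=1}^{K} ρ^k ≥ (58−44)/(44−13) = 0.4516 at ρ = 1/3.
At K = 2 the sum is 0.4444 < 0.4516; at K = 3 it is 0.4815 ≥ 0.4516.
So the minimum punishment length is K = 3.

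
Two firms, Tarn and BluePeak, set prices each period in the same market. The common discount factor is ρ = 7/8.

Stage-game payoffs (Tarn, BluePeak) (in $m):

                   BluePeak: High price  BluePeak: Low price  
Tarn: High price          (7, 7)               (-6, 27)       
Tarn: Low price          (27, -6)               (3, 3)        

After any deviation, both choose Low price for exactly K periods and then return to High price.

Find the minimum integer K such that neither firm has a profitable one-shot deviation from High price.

10

Need Σ_{k=1}^{K} ρ^k ≥ (27−7)/(7−3) = 5.0000 at ρ = 7/8.
At K = 9 the sum is 4.8954 < 5.0000; at K = 10 it is 5.1585 ≥ 5.0000.
So the minimum punishment length is K = 10.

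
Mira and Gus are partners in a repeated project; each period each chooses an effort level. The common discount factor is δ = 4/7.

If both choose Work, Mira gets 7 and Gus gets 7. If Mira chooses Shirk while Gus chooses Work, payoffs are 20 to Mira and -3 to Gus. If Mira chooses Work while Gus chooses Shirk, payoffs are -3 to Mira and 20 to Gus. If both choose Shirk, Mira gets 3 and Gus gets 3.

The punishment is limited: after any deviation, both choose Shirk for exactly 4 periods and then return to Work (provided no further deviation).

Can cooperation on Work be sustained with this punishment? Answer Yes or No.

Comparing payoff streams over the 5 periods until play realigns: cooperate → 7(1+δ+…+δ^4); deviate → 20 + 3(δ+…+δ^4).
Cooperation is sustained iff (7−3)(δ+…+δ^4) ≥ 20−7.
δ+…+δ^4 = 4/7·(1−(4/7)^4)/(1−4/7) = 1.1912, and (20−7)/(7−3) = 3.2500.
1.1912 < 3.2500, so cooperation is not sustainable.

No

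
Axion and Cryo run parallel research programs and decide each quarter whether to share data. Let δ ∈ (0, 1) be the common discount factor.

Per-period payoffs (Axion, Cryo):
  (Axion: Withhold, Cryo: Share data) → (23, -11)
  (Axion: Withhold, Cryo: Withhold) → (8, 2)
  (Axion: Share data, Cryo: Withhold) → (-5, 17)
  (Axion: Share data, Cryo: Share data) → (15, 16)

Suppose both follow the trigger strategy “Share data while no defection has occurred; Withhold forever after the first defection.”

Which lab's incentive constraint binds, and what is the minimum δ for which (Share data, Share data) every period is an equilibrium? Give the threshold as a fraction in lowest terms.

Axion: cooperation gives 15 each period; deviation gives 23 once then 8 forever.
  15/(1−δ) ≥ 23 + 8δ/(1−δ) ⇒ δ ≥ 8/15.
Cryo: cooperation gives 16 each period; deviation gives 17 once then 2 forever.
  δ ≥ 1/15.
Both must hold, so the binding constraint is Axion's: δ ≥ 8/15.

Axion; δ ≥ 8/15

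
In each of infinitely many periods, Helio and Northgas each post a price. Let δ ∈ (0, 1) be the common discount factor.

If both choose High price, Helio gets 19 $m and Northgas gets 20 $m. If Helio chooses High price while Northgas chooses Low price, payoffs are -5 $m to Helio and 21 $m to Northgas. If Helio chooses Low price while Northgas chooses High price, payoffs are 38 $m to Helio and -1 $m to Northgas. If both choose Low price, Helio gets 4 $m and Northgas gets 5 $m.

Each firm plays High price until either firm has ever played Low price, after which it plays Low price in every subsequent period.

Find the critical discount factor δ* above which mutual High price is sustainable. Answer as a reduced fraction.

For Helio: deviation gain 38−19 = 19, per-period punishment loss 19−4 = 15. IC gives δ ≥ 19/34.
For Northgas: gain 1, loss 15 per period, so δ ≥ 1/16.
The tighter constraint is Helio's, so cooperation needs δ ≥ 19/34.

19/34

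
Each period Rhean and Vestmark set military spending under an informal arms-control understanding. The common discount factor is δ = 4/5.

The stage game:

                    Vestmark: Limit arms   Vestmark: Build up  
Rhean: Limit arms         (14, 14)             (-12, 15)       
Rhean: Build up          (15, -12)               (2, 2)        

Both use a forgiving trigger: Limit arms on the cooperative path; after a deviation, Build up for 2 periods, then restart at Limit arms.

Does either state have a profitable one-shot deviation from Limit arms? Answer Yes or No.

No

A one-shot deviation gives 15 now, then 2 for 2 periods, then back to 14.
Gain from deviating: (15−14) today; loss: (14−2) in each of the next 2 periods.
No-deviation condition: (14−2)(δ+…+δ^2) ≥ 15−14, i.e. δ+…+δ^2 ≥ 1/12.
At δ = 4/5: δ+…+δ^2 = 1.4400 ≥ 0.0833.
So cooperation is sustainable.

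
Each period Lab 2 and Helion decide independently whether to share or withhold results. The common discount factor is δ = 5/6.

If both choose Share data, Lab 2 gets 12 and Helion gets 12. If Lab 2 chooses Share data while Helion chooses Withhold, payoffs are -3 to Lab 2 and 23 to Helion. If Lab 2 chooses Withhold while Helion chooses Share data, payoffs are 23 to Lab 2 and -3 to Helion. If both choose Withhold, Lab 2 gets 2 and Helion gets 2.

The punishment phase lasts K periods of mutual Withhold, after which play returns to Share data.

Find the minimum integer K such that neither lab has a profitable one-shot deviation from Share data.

No profitable deviation requires (12−2)(δ+…+δ^K) ≥ 23−12, i.e. δ+…+δ^K ≥ 11/10 ≈ 1.1000.
With δ = 5/6, the partial sums are K=1: 0.8333, K=2: 1.5278.
K = 2 is the first length at which the sum reaches 1.1000.

2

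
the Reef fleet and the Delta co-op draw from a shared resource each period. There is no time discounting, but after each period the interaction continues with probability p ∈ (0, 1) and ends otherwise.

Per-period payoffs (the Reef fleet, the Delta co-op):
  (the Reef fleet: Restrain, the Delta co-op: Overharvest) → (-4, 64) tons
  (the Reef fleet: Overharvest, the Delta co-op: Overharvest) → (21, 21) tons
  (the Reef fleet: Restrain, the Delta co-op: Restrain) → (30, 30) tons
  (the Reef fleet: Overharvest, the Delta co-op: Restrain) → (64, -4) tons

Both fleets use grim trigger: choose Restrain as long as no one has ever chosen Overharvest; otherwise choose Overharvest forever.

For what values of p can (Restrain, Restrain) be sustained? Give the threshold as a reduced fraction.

34/43

Expected cooperation value is 30 + p·30 + p²·30 + … = 30/(1−p); deviation gives 64 + p·21/(1−p).
30 ≥ 64(1−p) + 21p ⇒ 43p ≥ 34 ⇒ p ≥ 34/43.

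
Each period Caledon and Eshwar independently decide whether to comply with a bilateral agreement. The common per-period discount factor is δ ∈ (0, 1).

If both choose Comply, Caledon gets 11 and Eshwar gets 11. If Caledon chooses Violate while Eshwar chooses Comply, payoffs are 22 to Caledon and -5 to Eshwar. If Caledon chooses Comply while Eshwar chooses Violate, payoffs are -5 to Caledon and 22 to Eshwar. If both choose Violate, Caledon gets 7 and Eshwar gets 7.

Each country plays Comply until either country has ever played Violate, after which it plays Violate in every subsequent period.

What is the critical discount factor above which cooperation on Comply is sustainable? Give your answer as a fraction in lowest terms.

11/15

Cooperation forever yields 11 each period: 11/(1−δ).
Deviating yields 22 once, then 7 forever: 22 + 7δ/(1−δ).
No profitable deviation requires 11/(1−δ) ≥ 22 + 7δ/(1−δ).
Multiplying by (1−δ): 11 ≥ 22(1−δ) + 7δ = 22 − 15δ.
So 15δ ≥ 11, i.e. δ ≥ 11/15.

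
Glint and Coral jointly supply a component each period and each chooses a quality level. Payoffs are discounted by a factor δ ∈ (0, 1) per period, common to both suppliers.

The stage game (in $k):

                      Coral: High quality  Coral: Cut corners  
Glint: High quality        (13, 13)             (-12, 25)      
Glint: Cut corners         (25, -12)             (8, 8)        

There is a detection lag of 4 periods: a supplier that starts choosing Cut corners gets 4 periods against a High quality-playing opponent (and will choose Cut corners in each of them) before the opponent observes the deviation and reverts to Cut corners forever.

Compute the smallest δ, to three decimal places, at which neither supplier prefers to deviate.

The best deviation is to choose Cut corners for all 4 undetected periods, earning 25 each, then 8 forever once detected.
Deviation value: 25(1−δ^4)/(1−δ) + 8δ^4/(1−δ); cooperation value: 13/(1−δ).
IC: 13 ≥ 25(1−δ^4) + 8δ^4 = 25 − 17δ^4.
So δ^4 ≥ 12/17, giving δ ≥ (12/17)^(1/4) ≈ 0.917.

0.917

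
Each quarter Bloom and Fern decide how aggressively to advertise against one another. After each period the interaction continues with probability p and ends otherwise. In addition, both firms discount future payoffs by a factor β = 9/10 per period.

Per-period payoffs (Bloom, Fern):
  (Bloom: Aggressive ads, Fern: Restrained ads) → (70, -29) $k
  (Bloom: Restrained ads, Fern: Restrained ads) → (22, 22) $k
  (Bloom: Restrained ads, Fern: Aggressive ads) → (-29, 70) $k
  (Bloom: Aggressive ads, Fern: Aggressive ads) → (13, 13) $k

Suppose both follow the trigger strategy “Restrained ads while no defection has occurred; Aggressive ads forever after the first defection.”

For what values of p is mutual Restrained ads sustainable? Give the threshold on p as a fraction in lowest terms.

Expected continuation weight on next period's payoff is β·p = 9/10·p, which plays the role of the discount factor.
Cooperation requires 9/10·p ≥ (70−22)/(70−13) = 16/19, hence p ≥ 160/171.

160/171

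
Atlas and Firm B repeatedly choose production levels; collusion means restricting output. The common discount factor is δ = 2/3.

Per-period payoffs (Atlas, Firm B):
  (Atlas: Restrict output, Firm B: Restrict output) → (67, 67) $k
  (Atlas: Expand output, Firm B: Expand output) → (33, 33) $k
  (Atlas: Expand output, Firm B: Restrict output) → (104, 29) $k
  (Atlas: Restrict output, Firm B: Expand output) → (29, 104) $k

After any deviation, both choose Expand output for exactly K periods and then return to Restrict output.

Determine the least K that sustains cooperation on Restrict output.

No profitable deviation requires (67−33)(δ+…+δ^K) ≥ 104−67, i.e. δ+…+δ^K ≥ 37/34 ≈ 1.0882.
With δ = 2/3, the partial sums are K=1: 0.6667, K=2: 1.1111.
K = 2 is the first length at which the sum reaches 1.0882.

2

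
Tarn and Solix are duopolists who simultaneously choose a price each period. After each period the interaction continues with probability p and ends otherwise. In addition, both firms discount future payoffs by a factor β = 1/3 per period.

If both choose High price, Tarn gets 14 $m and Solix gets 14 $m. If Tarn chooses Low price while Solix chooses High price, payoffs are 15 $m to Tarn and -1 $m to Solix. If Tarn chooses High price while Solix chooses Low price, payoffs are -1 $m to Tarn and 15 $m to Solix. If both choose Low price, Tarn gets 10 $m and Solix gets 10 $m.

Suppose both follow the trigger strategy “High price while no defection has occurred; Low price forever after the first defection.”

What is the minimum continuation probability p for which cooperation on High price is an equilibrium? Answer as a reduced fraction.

3/5

Expected continuation weight on next period's payoff is β·p = 1/3·p, which plays the role of the discount factor.
Cooperation requires 1/3·p ≥ (15−14)/(15−10) = 1/5, hence p ≥ 3/5.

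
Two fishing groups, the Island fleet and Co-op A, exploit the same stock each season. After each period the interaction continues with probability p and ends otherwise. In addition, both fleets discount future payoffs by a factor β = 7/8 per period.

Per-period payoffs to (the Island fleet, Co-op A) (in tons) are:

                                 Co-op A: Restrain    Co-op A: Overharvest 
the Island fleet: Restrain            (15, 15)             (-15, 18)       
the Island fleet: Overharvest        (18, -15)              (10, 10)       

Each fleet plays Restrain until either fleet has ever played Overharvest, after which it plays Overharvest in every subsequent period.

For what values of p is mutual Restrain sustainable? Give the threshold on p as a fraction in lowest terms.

3/7

With continuation probability p and discount β, the effective per-period discount factor is βp.
Grim-trigger IC: βp ≥ (18−15)/(18−10) = 3/8.
So p ≥ (3/8)/(7/8) = 3/7.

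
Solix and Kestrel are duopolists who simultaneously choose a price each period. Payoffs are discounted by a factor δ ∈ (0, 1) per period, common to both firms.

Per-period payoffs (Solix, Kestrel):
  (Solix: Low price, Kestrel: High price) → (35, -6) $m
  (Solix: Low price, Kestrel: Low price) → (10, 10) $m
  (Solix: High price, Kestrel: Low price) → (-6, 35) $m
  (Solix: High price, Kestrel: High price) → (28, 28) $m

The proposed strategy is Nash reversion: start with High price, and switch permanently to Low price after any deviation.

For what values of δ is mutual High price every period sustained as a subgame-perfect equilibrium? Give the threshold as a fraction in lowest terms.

7/25

Cooperation forever yields 28 each period: 28/(1−δ).
Deviating yields 35 once, then 10 forever: 35 + 10δ/(1−δ).
No profitable deviation requires 28/(1−δ) ≥ 35 + 10δ/(1−δ).
Multiplying by (1−δ): 28 ≥ 35(1−δ) + 10δ = 35 − 25δ.
So 25δ ≥ 7, i.e. δ ≥ 7/25.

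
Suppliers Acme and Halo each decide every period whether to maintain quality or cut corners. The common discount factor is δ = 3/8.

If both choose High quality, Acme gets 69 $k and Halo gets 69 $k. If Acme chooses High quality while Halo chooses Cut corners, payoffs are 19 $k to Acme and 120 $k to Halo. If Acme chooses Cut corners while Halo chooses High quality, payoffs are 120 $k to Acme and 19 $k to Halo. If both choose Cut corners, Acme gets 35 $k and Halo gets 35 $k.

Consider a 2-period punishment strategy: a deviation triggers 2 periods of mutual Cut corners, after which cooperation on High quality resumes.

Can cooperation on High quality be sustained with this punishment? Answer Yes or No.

No

A one-shot deviation gives 120 now, then 35 for 2 periods, then back to 69.
Gain from deviating: (120−69) today; loss: (69−35) in each of the next 2 periods.
No-deviation condition: (69−35)(δ+…+δ^2) ≥ 120−69, i.e. δ+…+δ^2 ≥ 3/2.
At δ = 3/8: δ+…+δ^2 = 0.5156 < 1.5000.
So cooperation is not sustainable.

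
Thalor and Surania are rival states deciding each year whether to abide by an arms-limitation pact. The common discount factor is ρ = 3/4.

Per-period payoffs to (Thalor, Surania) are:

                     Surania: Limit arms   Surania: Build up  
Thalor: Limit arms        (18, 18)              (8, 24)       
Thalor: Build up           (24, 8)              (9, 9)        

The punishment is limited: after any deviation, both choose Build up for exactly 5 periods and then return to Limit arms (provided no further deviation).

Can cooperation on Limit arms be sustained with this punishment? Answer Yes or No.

Yes

A one-shot deviation gives 24 now, then 9 for 5 periods, then back to 18.
Gain from deviating: (24−18) today; loss: (18−9) in each of the next 5 periods.
No-deviation condition: (18−9)(ρ+…+ρ^5) ≥ 24−18, i.e. ρ+…+ρ^5 ≥ 2/3.
At ρ = 3/4: ρ+…+ρ^5 = 2.2881 ≥ 0.6667.
So cooperation is sustainable.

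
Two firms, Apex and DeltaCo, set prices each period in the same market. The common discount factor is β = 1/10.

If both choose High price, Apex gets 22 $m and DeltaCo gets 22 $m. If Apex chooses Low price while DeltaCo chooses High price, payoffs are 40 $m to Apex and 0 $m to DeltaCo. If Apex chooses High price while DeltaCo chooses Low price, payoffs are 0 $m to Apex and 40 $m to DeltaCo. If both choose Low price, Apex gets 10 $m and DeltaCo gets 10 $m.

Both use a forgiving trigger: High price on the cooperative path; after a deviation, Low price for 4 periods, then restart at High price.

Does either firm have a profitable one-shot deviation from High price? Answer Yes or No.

IC: β+…+β^4 ≥ (40−22)/(22−10) = 3/2.
At β = 1/10: partial sum = 0.1111 < 1.5000. Cooperation not sustainable.

Yes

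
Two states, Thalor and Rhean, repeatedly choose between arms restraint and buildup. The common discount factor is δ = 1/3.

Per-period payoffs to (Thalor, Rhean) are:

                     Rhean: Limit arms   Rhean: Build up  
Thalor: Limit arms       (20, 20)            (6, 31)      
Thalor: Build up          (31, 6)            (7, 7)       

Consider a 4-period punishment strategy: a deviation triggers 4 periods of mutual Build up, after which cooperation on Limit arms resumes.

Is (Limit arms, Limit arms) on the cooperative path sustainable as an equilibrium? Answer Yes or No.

A one-shot deviation gives 31 now, then 7 for 4 periods, then back to 20.
Gain from deviating: (31−20) today; loss: (20−7) in each of the next 4 periods.
No-deviation condition: (20−7)(δ+…+δ^4) ≥ 31−20, i.e. δ+…+δ^4 ≥ 11/13.
At δ = 1/3: δ+…+δ^4 = 0.4938 < 0.8462.
So cooperation is not sustainable.

No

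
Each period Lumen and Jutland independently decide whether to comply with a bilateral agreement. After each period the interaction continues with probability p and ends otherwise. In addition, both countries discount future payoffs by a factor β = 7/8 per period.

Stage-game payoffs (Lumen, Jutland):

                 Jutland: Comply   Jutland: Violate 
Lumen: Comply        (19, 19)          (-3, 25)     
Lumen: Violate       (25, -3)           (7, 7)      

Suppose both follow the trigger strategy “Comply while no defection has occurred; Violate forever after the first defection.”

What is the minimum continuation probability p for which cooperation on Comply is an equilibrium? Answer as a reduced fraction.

Expected continuation weight on next period's payoff is β·p = 7/8·p, which plays the role of the discount factor.
Cooperation requires 7/8·p ≥ (25−19)/(25−7) = 1/3, hence p ≥ 8/21.

8/21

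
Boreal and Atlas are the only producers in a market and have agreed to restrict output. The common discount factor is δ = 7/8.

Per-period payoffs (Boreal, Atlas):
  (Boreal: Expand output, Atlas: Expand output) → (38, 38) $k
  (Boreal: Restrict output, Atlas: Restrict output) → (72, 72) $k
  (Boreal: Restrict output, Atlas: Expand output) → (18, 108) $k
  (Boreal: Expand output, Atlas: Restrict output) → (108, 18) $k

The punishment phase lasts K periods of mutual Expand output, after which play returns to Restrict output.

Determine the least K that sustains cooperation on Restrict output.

No profitable deviation requires (72−38)(δ+…+δ^K) ≥ 108−72, i.e. δ+…+δ^K ≥ 18/17 ≈ 1.0588.
With δ = 7/8, the partial sums are K=1: 0.8750, K=2: 1.6406.
K = 2 is the first length at which the sum reaches 1.0588.

2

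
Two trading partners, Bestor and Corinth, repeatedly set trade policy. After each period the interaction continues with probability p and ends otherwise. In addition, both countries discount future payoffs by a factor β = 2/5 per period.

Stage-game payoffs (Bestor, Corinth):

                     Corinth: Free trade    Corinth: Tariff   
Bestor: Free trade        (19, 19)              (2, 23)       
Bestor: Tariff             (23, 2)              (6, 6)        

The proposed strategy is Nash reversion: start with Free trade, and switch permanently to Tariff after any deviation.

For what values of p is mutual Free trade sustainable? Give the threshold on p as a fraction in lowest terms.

10/17

With continuation probability p and discount β, the effective per-period discount factor is βp.
Grim-trigger IC: βp ≥ (23−19)/(23−6) = 4/17.
So p ≥ (4/17)/(2/5) = 10/17.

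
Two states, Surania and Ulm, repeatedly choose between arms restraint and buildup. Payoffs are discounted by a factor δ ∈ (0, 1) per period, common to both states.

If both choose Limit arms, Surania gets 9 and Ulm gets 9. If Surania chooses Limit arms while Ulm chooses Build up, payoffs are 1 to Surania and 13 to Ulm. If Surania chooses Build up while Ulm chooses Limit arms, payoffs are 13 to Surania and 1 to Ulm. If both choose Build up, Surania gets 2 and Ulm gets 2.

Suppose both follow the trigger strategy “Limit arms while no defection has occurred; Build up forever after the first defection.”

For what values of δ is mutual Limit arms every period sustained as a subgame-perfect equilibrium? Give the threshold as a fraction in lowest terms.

4/11

Under grim trigger the critical discount factor is (T−C)/(T−P) with T = 13, C = 9, P = 2.
δ* = (13−9)/(13−2) = 4/11.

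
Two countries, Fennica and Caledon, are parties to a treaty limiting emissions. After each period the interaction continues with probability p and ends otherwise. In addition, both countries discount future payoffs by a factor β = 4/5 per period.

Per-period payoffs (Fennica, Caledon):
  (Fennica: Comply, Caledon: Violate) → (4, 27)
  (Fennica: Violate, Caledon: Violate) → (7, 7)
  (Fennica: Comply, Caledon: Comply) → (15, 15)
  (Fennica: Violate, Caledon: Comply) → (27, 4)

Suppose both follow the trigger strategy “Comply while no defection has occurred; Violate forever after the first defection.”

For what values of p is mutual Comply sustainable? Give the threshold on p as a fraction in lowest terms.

With continuation probability p and discount β, the effective per-period discount factor is βp.
Grim-trigger IC: βp ≥ (27−15)/(27−7) = 3/5.
So p ≥ (3/5)/(4/5) = 3/4.

3/4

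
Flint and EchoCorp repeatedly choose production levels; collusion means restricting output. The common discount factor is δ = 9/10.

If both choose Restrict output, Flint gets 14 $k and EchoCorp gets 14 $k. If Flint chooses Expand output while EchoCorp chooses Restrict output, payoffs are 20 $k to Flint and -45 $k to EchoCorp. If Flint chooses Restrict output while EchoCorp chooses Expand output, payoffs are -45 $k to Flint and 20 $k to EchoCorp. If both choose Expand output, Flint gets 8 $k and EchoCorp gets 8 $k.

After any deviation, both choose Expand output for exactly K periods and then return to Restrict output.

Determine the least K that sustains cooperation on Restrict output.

IC: δ(1−δ^K)/(1−δ) ≥ (20−14)/(14−8) = 1.
With δ = 9/10: need 1 − δ^K ≥ 1·(1−9/10)/(9/10), i.e. δ^K ≤ 0.8889.
Since (9/10)^1 = 0.9000 and (9/10)^2 = 0.8100, the smallest such K is 2.

2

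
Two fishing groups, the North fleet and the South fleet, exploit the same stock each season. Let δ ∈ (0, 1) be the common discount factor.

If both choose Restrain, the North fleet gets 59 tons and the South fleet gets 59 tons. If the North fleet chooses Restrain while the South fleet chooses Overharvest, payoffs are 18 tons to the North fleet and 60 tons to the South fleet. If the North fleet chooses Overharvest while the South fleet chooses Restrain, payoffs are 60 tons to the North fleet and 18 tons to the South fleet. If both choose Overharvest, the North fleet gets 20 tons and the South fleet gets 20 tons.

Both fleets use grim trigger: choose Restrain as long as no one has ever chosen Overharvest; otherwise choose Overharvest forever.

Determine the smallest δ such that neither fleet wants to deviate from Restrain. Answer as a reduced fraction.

One-period gain from deviating is 60 − 59 = 1. The loss is 59 − 20 = 39 in every subsequent period, with present value 39·δ/(1−δ).
Deviation is unprofitable when 39·δ/(1−δ) ≥ 1, i.e. δ/(1−δ) ≥ 1/39.
Equivalently δ ≥ 1/(1+39) = 1/40.

1/40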